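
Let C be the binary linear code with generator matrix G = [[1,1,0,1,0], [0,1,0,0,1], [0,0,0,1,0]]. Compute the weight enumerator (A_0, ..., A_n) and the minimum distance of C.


Weight distribution: A_0 = 1, A_1 = 1, A_2 = 3, A_3 = 3. Minimum distance d = 1.

Enumerate all 2^3 = 8 messages m ∈ F_2^3.
For each, compute codeword c = mG in F_2^5, then tally its weight.
  m = 000 → c = 00000, weight = 0.
  m = 100 → c = 11010, weight = 3.
  m = 010 → c = 01001, weight = 2.
  m = 110 → c = 10011, weight = 3.
  m = 001 → c = 00010, weight = 1.
  m = 101 → c = 11000, weight = 2.
  m = 011 → c = 01011, weight = 3.
  m = 111 → c = 10001, weight = 2.
Tally weights:
  weight 0: 1 codewords.
  weight 1: 1 codewords.
  weight 2: 3 codewords.
  weight 3: 3 codewords.
Minimum distance d = smallest w > 0 with A_w > 0 = 1.
Sanity: Σ A_w = 8 = 2^3 = 8 ✓.


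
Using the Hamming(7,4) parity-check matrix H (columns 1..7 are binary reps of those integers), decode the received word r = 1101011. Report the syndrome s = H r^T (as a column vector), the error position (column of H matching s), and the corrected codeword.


s = (1, 1, 0)^T, error position = 6, corrected codeword c = 1101001

Compute s = H r^T mod 2 one row at a time:
  s_1 = 1 + 0 + 1 + 1 = 3 ≡ 1 (mod 2).
  s_2 = 1 + 0 + 1 + 1 = 3 ≡ 1 (mod 2).
  s_3 = 1 + 0 + 0 + 1 = 2 ≡ 0 (mod 2).
s = (1, 1, 0)^T — this equals column 6 of H (binary 110), so error is at position 6.
Correct: flip bit 6 of r = 1101011 to get c = 1101001.


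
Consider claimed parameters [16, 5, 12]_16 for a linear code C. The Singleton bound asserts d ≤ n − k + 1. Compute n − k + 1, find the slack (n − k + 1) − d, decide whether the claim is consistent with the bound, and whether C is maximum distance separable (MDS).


Singleton RHS = n − k + 1 = 12, slack = 0, bound satisfied, MDS.

Singleton bound: d ≤ n − k + 1.
Here n = 16, k = 5, so n − k + 1 = 12.
Given d = 12, check d ≤ 12: YES.
Slack = (n − k + 1) − d = 0.
The code is MDS (slack = 0).
Description: the claimed parameters are [16, 5, 12]_16; such a code would be MDS (meets Singleton bound).


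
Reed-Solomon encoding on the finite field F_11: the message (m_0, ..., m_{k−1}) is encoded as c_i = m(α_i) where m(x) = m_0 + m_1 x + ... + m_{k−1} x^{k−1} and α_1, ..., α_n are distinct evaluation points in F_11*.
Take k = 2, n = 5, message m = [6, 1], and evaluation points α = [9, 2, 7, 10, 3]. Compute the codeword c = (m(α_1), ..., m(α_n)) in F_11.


c = [4, 8, 2, 5, 9]

Message polynomial: m(x) = 6 + 1·x (mod 11).
For each evaluation point α_i, compute m(α_i) mod 11:
  α_1 = 9: Horner steps 1 → 4, so m(9) = 4.
  α_2 = 2: Horner steps 1 → 8, so m(2) = 8.
  α_3 = 7: Horner steps 1 → 2, so m(7) = 2.
  α_4 = 10: Horner steps 1 → 5, so m(10) = 5.
  α_5 = 3: Horner steps 1 → 9, so m(3) = 9.
Codeword c = [4, 8, 2, 5, 9] ∈ F_11^5.


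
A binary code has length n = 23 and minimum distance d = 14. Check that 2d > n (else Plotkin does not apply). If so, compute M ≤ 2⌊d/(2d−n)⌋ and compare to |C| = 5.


Plotkin bound M ≤ 4; given |C| = 5 > bound (violated).

Check applicability: 2d = 28, n = 23.
2d − n = 5 > 0, so Plotkin applies.
Compute d/(2d−n) = 14/5 ≈ 2.8000.
⌊d/(2d−n)⌋ = 2.
Plotkin bound: M ≤ 2·2 = 4.
Given |C| = 5, check: VIOLATED.
This |C| is above the Plotkin bound, so no binary code with n = 23, d = 14 and 5 codewords exists.


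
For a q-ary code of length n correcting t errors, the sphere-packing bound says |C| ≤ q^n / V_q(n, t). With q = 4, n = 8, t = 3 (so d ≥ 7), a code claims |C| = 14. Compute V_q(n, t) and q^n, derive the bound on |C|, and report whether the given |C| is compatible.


V_q(n, t) = 1789, q^n = 65536, Hamming bound = 36, |C| = 14 ≤ bound (satisfied).

Step 1: Compute V_q(n, t) = Σ_{j=0}^3 C(n, j) (q−1)^j.
  j = 0: C(8,0)·(3)^0 = 1·1 = 1.
  j = 1: C(8,1)·(3)^1 = 8·3 = 24.
  j = 2: C(8,2)·(3)^2 = 28·9 = 252.
  j = 3: C(8,3)·(3)^3 = 56·27 = 1512.
  V_q(n, t) = 1 + 24 + 252 + 1512 = 1789.
Step 2: q^n = 4^8 = 65536.
Step 3: Hamming bound ⌊q^n / V_q(n,t)⌋ = ⌊65536/1789⌋ = 36.
Step 4: Compare |C| = 14 to 36: satisfied.
The claimed |C| lies below the Hamming bound.


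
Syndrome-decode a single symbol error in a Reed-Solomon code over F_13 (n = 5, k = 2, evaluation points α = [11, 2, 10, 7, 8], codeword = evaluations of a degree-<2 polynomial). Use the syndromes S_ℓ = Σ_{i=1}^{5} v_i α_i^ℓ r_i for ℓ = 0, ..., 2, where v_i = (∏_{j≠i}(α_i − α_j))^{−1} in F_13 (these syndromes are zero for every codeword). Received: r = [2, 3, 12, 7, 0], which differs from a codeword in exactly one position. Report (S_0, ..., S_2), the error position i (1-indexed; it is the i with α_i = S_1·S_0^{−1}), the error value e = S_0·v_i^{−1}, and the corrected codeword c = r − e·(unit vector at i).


S = (9, 8, 10), error at position 1, error magnitude e = 10, c = [5, 3, 12, 7, 0].

Step 1: column multipliers v_i = (∏_{j≠i}(α_i − α_j))^{−1} mod 13.
  i = 1 (α = 11): (11−2)(11−10)(11−7)(11−8) = 9·1·4·3 = 108 ≡ 4, so v_1 = 4^{−1} = 10 (mod 13).
  i = 2 (α = 2): (2−11)(2−10)(2−7)(2−8) = (−9)·(−8)·(−5)·(−6) = 2160 ≡ 2, so v_2 = 2^{−1} = 7 (mod 13).
  i = 3 (α = 10): (10−11)(10−2)(10−7)(10−8) = (−1)·8·3·2 = −48 ≡ 4, so v_3 = 4^{−1} = 10 (mod 13).
  i = 4 (α = 7): (7−11)(7−2)(7−10)(7−8) = (−4)·5·(−3)·(−1) = −60 ≡ 5, so v_4 = 5^{−1} = 8 (mod 13).
  i = 5 (α = 8): (8−11)(8−2)(8−10)(8−7) = (−3)·6·(−2)·1 = 36 ≡ 10, so v_5 = 10^{−1} = 4 (mod 13).
  v = [10, 7, 10, 8, 4].
Step 2: syndromes of r = [2, 3, 12, 7, 0] (all sums mod 13).
  S_0 = Σ v_i r_i = 10·2 + 7·3 + 10·12 + 8·7 + 4·0 = 217 ≡ 9.
  S_1 = Σ v_i α_i r_i = 10·11·2 + 7·2·3 + 10·10·12 + 8·7·7 + 4·8·0 = 1854 ≡ 8.
  α_i^2 mod 13 = [4, 4, 9, 10, 12].
  S_2 = Σ v_i α_i^2 r_i = 10·4·2 + 7·4·3 + 10·9·12 + 8·10·7 + 4·12·0 = 1804 ≡ 10.
  S = (9, 8, 10) ≠ 0, so r is not a codeword (an error is present).
Step 3: locate the error. For a single error e at position i, S_ℓ = v_i·e·α_i^ℓ, so α_err = S_1/S_0.
  S_0^{−1} = 9^{−1} = 3 (mod 13), so α_err = 8·3 = 24 ≡ 11 = α_1. Error position i = 1.
  Consistency check: S_2/S_1 = 10·5 = 50 ≡ 11 = α_err ✓ (single-error assumption holds).
Step 4: error magnitude e = S_0/v_1 = S_0·∏_{j≠1}(α_1 − α_j) = 9·4 = 36 ≡ 10 (mod 13).
Step 5: correct position 1: c_1 = r_1 − e = 2 − 10 ≡ 5 (mod 13). Hence c = [5, 3, 12, 7, 0].
  Check: interpolating c through the α_i gives m(x) = 4 + 6·x (degree < 2) with m(α_i) = c_i for every i, so c is indeed a codeword.


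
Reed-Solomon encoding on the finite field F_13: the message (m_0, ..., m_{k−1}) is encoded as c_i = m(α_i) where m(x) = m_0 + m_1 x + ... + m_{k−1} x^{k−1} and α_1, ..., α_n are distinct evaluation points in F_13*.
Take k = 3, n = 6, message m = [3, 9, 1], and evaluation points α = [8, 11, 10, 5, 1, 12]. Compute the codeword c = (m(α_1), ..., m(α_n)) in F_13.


c = [9, 2, 11, 8, 0, 8]

Message polynomial: m(x) = 3 + 9·x + 1·x^2 (mod 13).
For each evaluation point α_i, compute m(α_i) mod 13:
  α_1 = 8: Horner steps 1 → 4 → 9, so m(8) = 9.
  α_2 = 11: Horner steps 1 → 7 → 2, so m(11) = 2.
  α_3 = 10: Horner steps 1 → 6 → 11, so m(10) = 11.
  α_4 = 5: Horner steps 1 → 1 → 8, so m(5) = 8.
  α_5 = 1: Horner steps 1 → 10 → 0, so m(1) = 0.
  α_6 = 12: Horner steps 1 → 8 → 8, so m(12) = 8.
Codeword c = [9, 2, 11, 8, 0, 8] ∈ F_13^6.


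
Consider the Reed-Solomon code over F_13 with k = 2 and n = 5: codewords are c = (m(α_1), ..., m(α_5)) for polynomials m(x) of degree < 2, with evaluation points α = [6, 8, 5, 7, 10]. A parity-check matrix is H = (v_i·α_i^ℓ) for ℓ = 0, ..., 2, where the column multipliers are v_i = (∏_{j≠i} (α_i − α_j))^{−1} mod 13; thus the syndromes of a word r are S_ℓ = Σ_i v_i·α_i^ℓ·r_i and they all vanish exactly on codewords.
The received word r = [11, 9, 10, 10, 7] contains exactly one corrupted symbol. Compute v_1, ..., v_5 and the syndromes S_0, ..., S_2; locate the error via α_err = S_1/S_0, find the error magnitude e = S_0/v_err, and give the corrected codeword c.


S = (6, 4, 7), error at position 3, error magnitude e = 11, c = [11, 9, 12, 10, 7].

Step 1: column multipliers v_i = (∏_{j≠i}(α_i − α_j))^{−1} mod 13.
  i = 1 (α = 6): (6−8)(6−5)(6−7)(6−10) = (−2)·1·(−1)·(−4) = −8 ≡ 5, so v_1 = 5^{−1} = 8 (mod 13).
  i = 2 (α = 8): (8−6)(8−5)(8−7)(8−10) = 2·3·1·(−2) = −12 ≡ 1, so v_2 = 1^{−1} = 1 (mod 13).
  i = 3 (α = 5): (5−6)(5−8)(5−7)(5−10) = (−1)·(−3)·(−2)·(−5) = 30 ≡ 4, so v_3 = 4^{−1} = 10 (mod 13).
  i = 4 (α = 7): (7−6)(7−8)(7−5)(7−10) = 1·(−1)·2·(−3) = 6 ≡ 6, so v_4 = 6^{−1} = 11 (mod 13).
  i = 5 (α = 10): (10−6)(10−8)(10−5)(10−7) = 4·2·5·3 = 120 ≡ 3, so v_5 = 3^{−1} = 9 (mod 13).
  v = [8, 1, 10, 11, 9].
Step 2: syndromes of r = [11, 9, 10, 10, 7] (all sums mod 13).
  S_0 = Σ v_i r_i = 8·11 + 1·9 + 10·10 + 11·10 + 9·7 = 370 ≡ 6.
  S_1 = Σ v_i α_i r_i = 8·6·11 + 1·8·9 + 10·5·10 + 11·7·10 + 9·10·7 = 2500 ≡ 4.
  α_i^2 mod 13 = [10, 12, 12, 10, 9].
  S_2 = Σ v_i α_i^2 r_i = 8·10·11 + 1·12·9 + 10·12·10 + 11·10·10 + 9·9·7 = 3855 ≡ 7.
  S = (6, 4, 7) ≠ 0, so r is not a codeword (an error is present).
Step 3: locate the error. For a single error e at position i, S_ℓ = v_i·e·α_i^ℓ, so α_err = S_1/S_0.
  S_0^{−1} = 6^{−1} = 11 (mod 13), so α_err = 4·11 = 44 ≡ 5 = α_3. Error position i = 3.
  Consistency check: S_2/S_1 = 7·10 = 70 ≡ 5 = α_err ✓ (single-error assumption holds).
Step 4: error magnitude e = S_0/v_3 = S_0·∏_{j≠3}(α_3 − α_j) = 6·4 = 24 ≡ 11 (mod 13).
Step 5: correct position 3: c_3 = r_3 − e = 10 − 11 ≡ 12 (mod 13). Hence c = [11, 9, 12, 10, 7].
  Check: interpolating c through the α_i gives m(x) = 4 + 12·x (degree < 2) with m(α_i) = c_i for every i, so c is indeed a codeword.


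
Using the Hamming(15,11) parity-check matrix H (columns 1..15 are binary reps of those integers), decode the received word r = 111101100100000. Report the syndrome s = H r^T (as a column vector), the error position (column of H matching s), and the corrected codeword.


s = (1, 1, 1, 1)^T, error position = 15, corrected codeword c = 111101100100001

Compute s = H r^T mod 2 one row at a time:
  s_1 = 0 + 0 + 1 + 0 + 0 + 0 + 0 + 0 = 1 ≡ 1 (mod 2).
  s_2 = 1 + 0 + 1 + 1 + 0 + 0 + 0 + 0 = 3 ≡ 1 (mod 2).
  s_3 = 1 + 1 + 1 + 1 + 1 + 0 + 0 + 0 = 5 ≡ 1 (mod 2).
  s_4 = 1 + 1 + 0 + 1 + 0 + 0 + 0 + 0 = 3 ≡ 1 (mod 2).
s = (1, 1, 1, 1)^T — this equals column 15 of H (binary 1111), so error is at position 15.
Correct: flip bit 15 of r = 111101100100000 to get c = 111101100100001.


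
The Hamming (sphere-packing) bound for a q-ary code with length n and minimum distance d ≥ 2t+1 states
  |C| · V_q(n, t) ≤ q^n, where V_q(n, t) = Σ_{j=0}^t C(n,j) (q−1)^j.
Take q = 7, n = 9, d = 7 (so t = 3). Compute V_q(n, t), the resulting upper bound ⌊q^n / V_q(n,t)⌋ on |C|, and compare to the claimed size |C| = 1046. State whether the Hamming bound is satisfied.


V_q(n, t) = 19495, q^n = 40353607, Hamming bound = 2069, |C| = 1046 ≤ bound (satisfied).

Step 1: Compute V_q(n, t) = Σ_{j=0}^3 C(n, j) (q−1)^j.
  j = 0: C(9,0)·(6)^0 = 1·1 = 1.
  j = 1: C(9,1)·(6)^1 = 9·6 = 54.
  j = 2: C(9,2)·(6)^2 = 36·36 = 1296.
  j = 3: C(9,3)·(6)^3 = 84·216 = 18144.
  V_q(n, t) = 1 + 54 + 1296 + 18144 = 19495.
Step 2: q^n = 7^9 = 40353607.
Step 3: Hamming bound ⌊q^n / V_q(n,t)⌋ = ⌊40353607/19495⌋ = 2069.
Step 4: Compare |C| = 1046 to 2069: satisfied.
The claimed |C| lies below the Hamming bound.


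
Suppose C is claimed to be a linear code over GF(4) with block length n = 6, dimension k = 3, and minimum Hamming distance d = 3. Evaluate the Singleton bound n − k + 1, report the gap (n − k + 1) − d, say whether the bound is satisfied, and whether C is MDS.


Singleton RHS = n − k + 1 = 4, slack = 1, bound satisfied, not MDS.

Singleton bound: d ≤ n − k + 1.
Here n = 6, k = 3, so n − k + 1 = 4.
Given d = 3, check d ≤ 4: YES.
Slack = (n − k + 1) − d = 1.
The code is NOT MDS (slack = 1 > 0).
Description: the claimed parameters are [6, 3, 3]_4; such a code would be non-MDS.


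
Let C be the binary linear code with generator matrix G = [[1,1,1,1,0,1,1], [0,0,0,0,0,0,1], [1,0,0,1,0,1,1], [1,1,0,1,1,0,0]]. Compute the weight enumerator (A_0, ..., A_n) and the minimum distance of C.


Weight distribution: A_0 = 1, A_1 = 1, A_2 = 1, A_3 = 4, A_4 = 5, A_5 = 3, A_6 = 1. Minimum distance d = 1.

Enumerate all 2^4 = 16 messages m ∈ F_2^4.
For each, compute codeword c = mG in F_2^7, then tally its weight.
  m = 0000 → c = 0000000, weight = 0.
  m = 1000 → c = 1111011, weight = 6.
  m = 0100 → c = 0000001, weight = 1.
  m = 1100 → c = 1111010, weight = 5.
  m = 0010 → c = 1001011, weight = 4.
  m = 1010 → c = 0110000, weight = 2.
  m = 0110 → c = 1001010, weight = 3.
  m = 1110 → c = 0110001, weight = 3.
  m = 0001 → c = 1101100, weight = 4.
  m = 1001 → c = 0010111, weight = 4.
  m = 0101 → c = 1101101, weight = 5.
  m = 1101 → c = 0010110, weight = 3.
  m = 0011 → c = 0100111, weight = 4.
  m = 1011 → c = 1011100, weight = 4.
  m = 0111 → c = 0100110, weight = 3.
  m = 1111 → c = 1011101, weight = 5.
Tally weights:
  weight 0: 1 codewords.
  weight 1: 1 codewords.
  weight 2: 1 codewords.
  weight 3: 4 codewords.
  weight 4: 5 codewords.
  weight 5: 3 codewords.
  weight 6: 1 codewords.
Minimum distance d = smallest w > 0 with A_w > 0 = 1.
Sanity: Σ A_w = 16 = 2^4 = 16 ✓.


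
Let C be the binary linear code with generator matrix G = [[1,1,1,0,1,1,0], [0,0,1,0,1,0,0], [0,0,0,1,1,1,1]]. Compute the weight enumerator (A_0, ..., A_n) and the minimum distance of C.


Weight distribution: A_0 = 1, A_2 = 1, A_3 = 1, A_4 = 2, A_5 = 3. Minimum distance d = 2.

Enumerate all 2^3 = 8 messages m ∈ F_2^3.
For each, compute codeword c = mG in F_2^7, then tally its weight.
  m = 000 → c = 0000000, weight = 0.
  m = 100 → c = 1110110, weight = 5.
  m = 010 → c = 0010100, weight = 2.
  m = 110 → c = 1100010, weight = 3.
  m = 001 → c = 0001111, weight = 4.
  m = 101 → c = 1111001, weight = 5.
  m = 011 → c = 0011011, weight = 4.
  m = 111 → c = 1101101, weight = 5.
Tally weights:
  weight 0: 1 codewords.
  weight 2: 1 codewords.
  weight 3: 1 codewords.
  weight 4: 2 codewords.
  weight 5: 3 codewords.
Minimum distance d = smallest w > 0 with A_w > 0 = 2.
Sanity: Σ A_w = 8 = 2^3 = 8 ✓.


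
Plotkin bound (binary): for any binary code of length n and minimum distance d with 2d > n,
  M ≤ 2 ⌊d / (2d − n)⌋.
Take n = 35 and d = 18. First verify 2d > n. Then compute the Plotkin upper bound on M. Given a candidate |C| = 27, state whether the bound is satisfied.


Plotkin bound M ≤ 36; given |C| = 27 ≤ bound (satisfied).

Check applicability: 2d = 36, n = 35.
2d − n = 1 > 0, so Plotkin applies.
Compute d/(2d−n) = 18/1 ≈ 18.0000.
⌊d/(2d−n)⌋ = 18.
Plotkin bound: M ≤ 2·18 = 36.
Given |C| = 27, check: satisfied.
This |C| is below the Plotkin bound.


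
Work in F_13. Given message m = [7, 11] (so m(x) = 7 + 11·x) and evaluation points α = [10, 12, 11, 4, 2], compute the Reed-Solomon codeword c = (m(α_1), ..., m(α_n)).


c = [0, 9, 11, 12, 3]

Message polynomial: m(x) = 7 + 11·x (mod 13).
For each evaluation point α_i, compute m(α_i) mod 13:
  α_1 = 10: Horner steps 11 → 0, so m(10) = 0.
  α_2 = 12: Horner steps 11 → 9, so m(12) = 9.
  α_3 = 11: Horner steps 11 → 11, so m(11) = 11.
  α_4 = 4: Horner steps 11 → 12, so m(4) = 12.
  α_5 = 2: Horner steps 11 → 3, so m(2) = 3.
Codeword c = [0, 9, 11, 12, 3] ∈ F_13^5.


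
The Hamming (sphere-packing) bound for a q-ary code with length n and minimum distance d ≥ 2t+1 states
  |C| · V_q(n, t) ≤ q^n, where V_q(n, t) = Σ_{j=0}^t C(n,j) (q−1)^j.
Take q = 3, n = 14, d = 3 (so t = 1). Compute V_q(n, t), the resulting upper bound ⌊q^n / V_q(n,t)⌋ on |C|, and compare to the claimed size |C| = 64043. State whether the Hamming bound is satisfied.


V_q(n, t) = 29, q^n = 4782969, Hamming bound = 164929, |C| = 64043 ≤ bound (satisfied).

Step 1: Compute V_q(n, t) = Σ_{j=0}^1 C(n, j) (q−1)^j.
  j = 0: C(14,0)·(2)^0 = 1·1 = 1.
  j = 1: C(14,1)·(2)^1 = 14·2 = 28.
  V_q(n, t) = 1 + 28 = 29.
Step 2: q^n = 3^14 = 4782969.
Step 3: Hamming bound ⌊q^n / V_q(n,t)⌋ = ⌊4782969/29⌋ = 164929.
Step 4: Compare |C| = 64043 to 164929: satisfied.
The claimed |C| lies below the Hamming bound.


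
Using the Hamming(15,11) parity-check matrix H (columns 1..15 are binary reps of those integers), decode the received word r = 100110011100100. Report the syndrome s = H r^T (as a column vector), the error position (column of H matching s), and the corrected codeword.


s = (0, 1, 1, 0)^T, error position = 6, corrected codeword c = 100111011100100

Compute s = H r^T mod 2 one row at a time:
  s_1 = 1 + 1 + 1 + 0 + 0 + 1 + 0 + 0 = 4 ≡ 0 (mod 2).
  s_2 = 1 + 1 + 0 + 0 + 0 + 1 + 0 + 0 = 3 ≡ 1 (mod 2).
  s_3 = 0 + 0 + 0 + 0 + 1 + 0 + 0 + 0 = 1 ≡ 1 (mod 2).
  s_4 = 1 + 0 + 1 + 0 + 1 + 0 + 1 + 0 = 4 ≡ 0 (mod 2).
s = (0, 1, 1, 0)^T — this equals column 6 of H (binary 0110), so error is at position 6.
Correct: flip bit 6 of r = 100110011100100 to get c = 100111011100100.


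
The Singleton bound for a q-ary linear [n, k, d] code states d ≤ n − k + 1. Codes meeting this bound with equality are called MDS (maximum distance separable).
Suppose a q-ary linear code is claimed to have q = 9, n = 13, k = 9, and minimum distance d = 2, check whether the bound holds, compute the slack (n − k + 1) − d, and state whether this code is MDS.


Singleton RHS = n − k + 1 = 5, slack = 3, bound satisfied, not MDS.

Singleton bound: d ≤ n − k + 1.
Here n = 13, k = 9, so n − k + 1 = 5.
Given d = 2, check d ≤ 5: YES.
Slack = (n − k + 1) − d = 3.
The code is NOT MDS (slack = 3 > 0).
Description: the claimed parameters are [13, 9, 2]_9; such a code would be non-MDS.


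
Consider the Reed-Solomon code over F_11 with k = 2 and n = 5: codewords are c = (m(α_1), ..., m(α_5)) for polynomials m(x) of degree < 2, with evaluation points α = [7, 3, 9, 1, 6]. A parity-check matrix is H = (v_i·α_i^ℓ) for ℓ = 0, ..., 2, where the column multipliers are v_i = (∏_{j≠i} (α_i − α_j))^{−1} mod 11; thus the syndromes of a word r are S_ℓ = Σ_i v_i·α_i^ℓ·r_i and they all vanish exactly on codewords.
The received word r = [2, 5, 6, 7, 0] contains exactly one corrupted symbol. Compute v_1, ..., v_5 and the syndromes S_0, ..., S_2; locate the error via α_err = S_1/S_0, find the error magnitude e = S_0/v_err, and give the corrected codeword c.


S = (4, 4, 4), error at position 4, error magnitude e = 6, c = [2, 5, 6, 1, 0].

Step 1: column multipliers v_i = (∏_{j≠i}(α_i − α_j))^{−1} mod 11.
  i = 1 (α = 7): (7−3)(7−9)(7−1)(7−6) = 4·(−2)·6·1 = −48 ≡ 7, so v_1 = 7^{−1} = 8 (mod 11).
  i = 2 (α = 3): (3−7)(3−9)(3−1)(3−6) = (−4)·(−6)·2·(−3) = −144 ≡ 10, so v_2 = 10^{−1} = 10 (mod 11).
  i = 3 (α = 9): (9−7)(9−3)(9−1)(9−6) = 2·6·8·3 = 288 ≡ 2, so v_3 = 2^{−1} = 6 (mod 11).
  i = 4 (α = 1): (1−7)(1−3)(1−9)(1−6) = (−6)·(−2)·(−8)·(−5) = 480 ≡ 7, so v_4 = 7^{−1} = 8 (mod 11).
  i = 5 (α = 6): (6−7)(6−3)(6−9)(6−1) = (−1)·3·(−3)·5 = 45 ≡ 1, so v_5 = 1^{−1} = 1 (mod 11).
  v = [8, 10, 6, 8, 1].
Step 2: syndromes of r = [2, 5, 6, 7, 0] (all sums mod 11).
  S_0 = Σ v_i r_i = 8·2 + 10·5 + 6·6 + 8·7 + 1·0 = 158 ≡ 4.
  S_1 = Σ v_i α_i r_i = 8·7·2 + 10·3·5 + 6·9·6 + 8·1·7 + 1·6·0 = 642 ≡ 4.
  α_i^2 mod 11 = [5, 9, 4, 1, 3].
  S_2 = Σ v_i α_i^2 r_i = 8·5·2 + 10·9·5 + 6·4·6 + 8·1·7 + 1·3·0 = 730 ≡ 4.
  S = (4, 4, 4) ≠ 0, so r is not a codeword (an error is present).
Step 3: locate the error. For a single error e at position i, S_ℓ = v_i·e·α_i^ℓ, so α_err = S_1/S_0.
  S_0^{−1} = 4^{−1} = 3 (mod 11), so α_err = 4·3 = 12 ≡ 1 = α_4. Error position i = 4.
  Consistency check: S_2/S_1 = 4·3 = 12 ≡ 1 = α_err ✓ (single-error assumption holds).
Step 4: error magnitude e = S_0/v_4 = S_0·∏_{j≠4}(α_4 − α_j) = 4·7 = 28 ≡ 6 (mod 11).
Step 5: correct position 4: c_4 = r_4 − e = 7 − 6 ≡ 1 (mod 11). Hence c = [2, 5, 6, 1, 0].
  Check: interpolating c through the α_i gives m(x) = 10 + 2·x (degree < 2) with m(α_i) = c_i for every i, so c is indeed a codeword.


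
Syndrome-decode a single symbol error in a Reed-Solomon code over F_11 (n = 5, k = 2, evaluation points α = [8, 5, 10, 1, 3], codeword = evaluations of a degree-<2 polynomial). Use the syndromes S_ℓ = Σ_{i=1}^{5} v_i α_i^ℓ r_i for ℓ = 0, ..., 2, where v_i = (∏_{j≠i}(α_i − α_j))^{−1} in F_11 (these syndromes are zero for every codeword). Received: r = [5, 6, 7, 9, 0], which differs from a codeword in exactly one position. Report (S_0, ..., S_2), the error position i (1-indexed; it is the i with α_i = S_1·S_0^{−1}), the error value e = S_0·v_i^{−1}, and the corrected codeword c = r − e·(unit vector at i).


S = (7, 2, 10), error at position 2, error magnitude e = 4, c = [5, 2, 7, 9, 0].

Step 1: column multipliers v_i = (∏_{j≠i}(α_i − α_j))^{−1} mod 11.
  i = 1 (α = 8): (8−5)(8−10)(8−1)(8−3) = 3·(−2)·7·5 = −210 ≡ 10, so v_1 = 10^{−1} = 10 (mod 11).
  i = 2 (α = 5): (5−8)(5−10)(5−1)(5−3) = (−3)·(−5)·4·2 = 120 ≡ 10, so v_2 = 10^{−1} = 10 (mod 11).
  i = 3 (α = 10): (10−8)(10−5)(10−1)(10−3) = 2·5·9·7 = 630 ≡ 3, so v_3 = 3^{−1} = 4 (mod 11).
  i = 4 (α = 1): (1−8)(1−5)(1−10)(1−3) = (−7)·(−4)·(−9)·(−2) = 504 ≡ 9, so v_4 = 9^{−1} = 5 (mod 11).
  i = 5 (α = 3): (3−8)(3−5)(3−10)(3−1) = (−5)·(−2)·(−7)·2 = −140 ≡ 3, so v_5 = 3^{−1} = 4 (mod 11).
  v = [10, 10, 4, 5, 4].
Step 2: syndromes of r = [5, 6, 7, 9, 0] (all sums mod 11).
  S_0 = Σ v_i r_i = 10·5 + 10·6 + 4·7 + 5·9 + 4·0 = 183 ≡ 7.
  S_1 = Σ v_i α_i r_i = 10·8·5 + 10·5·6 + 4·10·7 + 5·1·9 + 4·3·0 = 1025 ≡ 2.
  α_i^2 mod 11 = [9, 3, 1, 1, 9].
  S_2 = Σ v_i α_i^2 r_i = 10·9·5 + 10·3·6 + 4·1·7 + 5·1·9 + 4·9·0 = 703 ≡ 10.
  S = (7, 2, 10) ≠ 0, so r is not a codeword (an error is present).
Step 3: locate the error. For a single error e at position i, S_ℓ = v_i·e·α_i^ℓ, so α_err = S_1/S_0.
  S_0^{−1} = 7^{−1} = 8 (mod 11), so α_err = 2·8 = 16 ≡ 5 = α_2. Error position i = 2.
  Consistency check: S_2/S_1 = 10·6 = 60 ≡ 5 = α_err ✓ (single-error assumption holds).
Step 4: error magnitude e = S_0/v_2 = S_0·∏_{j≠2}(α_2 − α_j) = 7·10 = 70 ≡ 4 (mod 11).
Step 5: correct position 2: c_2 = r_2 − e = 6 − 4 ≡ 2 (mod 11). Hence c = [5, 2, 7, 9, 0].
  Check: interpolating c through the α_i gives m(x) = 8 + 1·x (degree < 2) with m(α_i) = c_i for every i, so c is indeed a codeword.


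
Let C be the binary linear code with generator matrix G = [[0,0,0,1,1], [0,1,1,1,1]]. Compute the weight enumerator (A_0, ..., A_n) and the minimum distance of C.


Weight distribution: A_0 = 1, A_2 = 2, A_4 = 1. Minimum distance d = 2.

Enumerate all 2^2 = 4 messages m ∈ F_2^2.
For each, compute codeword c = mG in F_2^5, then tally its weight.
  m = 00 → c = 00000, weight = 0.
  m = 10 → c = 00011, weight = 2.
  m = 01 → c = 01111, weight = 4.
  m = 11 → c = 01100, weight = 2.
Tally weights:
  weight 0: 1 codewords.
  weight 2: 2 codewords.
  weight 4: 1 codewords.
Minimum distance d = smallest w > 0 with A_w > 0 = 2.
Sanity: Σ A_w = 4 = 2^2 = 4 ✓.


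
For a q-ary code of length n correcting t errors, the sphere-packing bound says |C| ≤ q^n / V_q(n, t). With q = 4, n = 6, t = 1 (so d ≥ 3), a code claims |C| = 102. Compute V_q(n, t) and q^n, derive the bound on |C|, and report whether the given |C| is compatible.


V_q(n, t) = 19, q^n = 4096, Hamming bound = 215, |C| = 102 ≤ bound (satisfied).

Step 1: Compute V_q(n, t) = Σ_{j=0}^1 C(n, j) (q−1)^j.
  j = 0: C(6,0)·(3)^0 = 1·1 = 1.
  j = 1: C(6,1)·(3)^1 = 6·3 = 18.
  V_q(n, t) = 1 + 18 = 19.
Step 2: q^n = 4^6 = 4096.
Step 3: Hamming bound ⌊q^n / V_q(n,t)⌋ = ⌊4096/19⌋ = 215.
Step 4: Compare |C| = 102 to 215: satisfied.
The claimed |C| lies below the Hamming bound.


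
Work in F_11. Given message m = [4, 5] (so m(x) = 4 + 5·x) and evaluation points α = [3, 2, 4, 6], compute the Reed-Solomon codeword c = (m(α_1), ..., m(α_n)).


c = [8, 3, 2, 1]

Message polynomial: m(x) = 4 + 5·x (mod 11).
For each evaluation point α_i, compute m(α_i) mod 11:
  α_1 = 3: Horner steps 5 → 8, so m(3) = 8.
  α_2 = 2: Horner steps 5 → 3, so m(2) = 3.
  α_3 = 4: Horner steps 5 → 2, so m(4) = 2.
  α_4 = 6: Horner steps 5 → 1, so m(6) = 1.
Codeword c = [8, 3, 2, 1] ∈ F_11^4.


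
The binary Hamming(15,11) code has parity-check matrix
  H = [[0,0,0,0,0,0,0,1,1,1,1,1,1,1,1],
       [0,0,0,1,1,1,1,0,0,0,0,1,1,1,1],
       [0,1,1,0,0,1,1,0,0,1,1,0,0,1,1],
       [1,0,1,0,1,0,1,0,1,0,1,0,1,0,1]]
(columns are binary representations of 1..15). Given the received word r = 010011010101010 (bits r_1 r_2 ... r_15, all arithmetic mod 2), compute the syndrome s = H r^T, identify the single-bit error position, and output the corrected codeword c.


s = (0, 0, 0, 1)^T, error position = 1, corrected codeword c = 110011010101010

Compute s = H r^T mod 2 one row at a time:
  s_1 = 1 + 0 + 1 + 0 + 1 + 0 + 1 + 0 = 4 ≡ 0 (mod 2).
  s_2 = 0 + 1 + 1 + 0 + 1 + 0 + 1 + 0 = 4 ≡ 0 (mod 2).
  s_3 = 1 + 0 + 1 + 0 + 1 + 0 + 1 + 0 = 4 ≡ 0 (mod 2).
  s_4 = 0 + 0 + 1 + 0 + 0 + 0 + 0 + 0 = 1 ≡ 1 (mod 2).
s = (0, 0, 0, 1)^T — this equals column 1 of H (binary 0001), so error is at position 1.
Correct: flip bit 1 of r = 010011010101010 to get c = 110011010101010.


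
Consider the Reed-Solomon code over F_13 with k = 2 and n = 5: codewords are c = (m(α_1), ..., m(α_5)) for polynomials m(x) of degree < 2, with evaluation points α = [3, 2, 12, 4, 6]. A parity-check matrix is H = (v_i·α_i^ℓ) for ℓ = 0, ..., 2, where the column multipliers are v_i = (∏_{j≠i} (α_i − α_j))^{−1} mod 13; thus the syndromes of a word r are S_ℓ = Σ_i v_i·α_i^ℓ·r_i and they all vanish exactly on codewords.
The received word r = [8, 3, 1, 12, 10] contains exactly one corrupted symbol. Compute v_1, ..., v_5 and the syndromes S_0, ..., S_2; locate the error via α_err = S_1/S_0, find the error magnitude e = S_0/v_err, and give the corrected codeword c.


S = (2, 8, 6), error at position 4, error magnitude e = 12, c = [8, 3, 1, 0, 10].

Step 1: column multipliers v_i = (∏_{j≠i}(α_i − α_j))^{−1} mod 13.
  i = 1 (α = 3): (3−2)(3−12)(3−4)(3−6) = 1·(−9)·(−1)·(−3) = −27 ≡ 12, so v_1 = 12^{−1} = 12 (mod 13).
  i = 2 (α = 2): (2−3)(2−12)(2−4)(2−6) = (−1)·(−10)·(−2)·(−4) = 80 ≡ 2, so v_2 = 2^{−1} = 7 (mod 13).
  i = 3 (α = 12): (12−3)(12−2)(12−4)(12−6) = 9·10·8·6 = 4320 ≡ 4, so v_3 = 4^{−1} = 10 (mod 13).
  i = 4 (α = 4): (4−3)(4−2)(4−12)(4−6) = 1·2·(−8)·(−2) = 32 ≡ 6, so v_4 = 6^{−1} = 11 (mod 13).
  i = 5 (α = 6): (6−3)(6−2)(6−12)(6−4) = 3·4·(−6)·2 = −144 ≡ 12, so v_5 = 12^{−1} = 12 (mod 13).
  v = [12, 7, 10, 11, 12].
Step 2: syndromes of r = [8, 3, 1, 12, 10] (all sums mod 13).
  S_0 = Σ v_i r_i = 12·8 + 7·3 + 10·1 + 11·12 + 12·10 = 379 ≡ 2.
  S_1 = Σ v_i α_i r_i = 12·3·8 + 7·2·3 + 10·12·1 + 11·4·12 + 12·6·10 = 1698 ≡ 8.
  α_i^2 mod 13 = [9, 4, 1, 3, 10].
  S_2 = Σ v_i α_i^2 r_i = 12·9·8 + 7·4·3 + 10·1·1 + 11·3·12 + 12·10·10 = 2554 ≡ 6.
  S = (2, 8, 6) ≠ 0, so r is not a codeword (an error is present).
Step 3: locate the error. For a single error e at position i, S_ℓ = v_i·e·α_i^ℓ, so α_err = S_1/S_0.
  S_0^{−1} = 2^{−1} = 7 (mod 13), so α_err = 8·7 = 56 ≡ 4 = α_4. Error position i = 4.
  Consistency check: S_2/S_1 = 6·5 = 30 ≡ 4 = α_err ✓ (single-error assumption holds).
Step 4: error magnitude e = S_0/v_4 = S_0·∏_{j≠4}(α_4 − α_j) = 2·6 = 12 ≡ 12 (mod 13).
Step 5: correct position 4: c_4 = r_4 − e = 12 − 12 ≡ 0 (mod 13). Hence c = [8, 3, 1, 0, 10].
  Check: interpolating c through the α_i gives m(x) = 6 + 5·x (degree < 2) with m(α_i) = c_i for every i, so c is indeed a codeword.


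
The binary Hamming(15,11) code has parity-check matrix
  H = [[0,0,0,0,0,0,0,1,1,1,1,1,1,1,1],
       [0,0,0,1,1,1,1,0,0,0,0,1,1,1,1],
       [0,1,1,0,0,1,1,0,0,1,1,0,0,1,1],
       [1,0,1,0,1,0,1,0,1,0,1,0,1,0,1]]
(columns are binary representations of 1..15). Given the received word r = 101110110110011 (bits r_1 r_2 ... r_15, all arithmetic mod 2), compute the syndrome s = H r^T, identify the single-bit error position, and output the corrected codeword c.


s = (1, 1, 0, 0)^T, error position = 12, corrected codeword c = 101110110111011

Compute s = H r^T mod 2 one row at a time:
  s_1 = 1 + 0 + 1 + 1 + 0 + 0 + 1 + 1 = 5 ≡ 1 (mod 2).
  s_2 = 1 + 1 + 0 + 1 + 0 + 0 + 1 + 1 = 5 ≡ 1 (mod 2).
  s_3 = 0 + 1 + 0 + 1 + 1 + 1 + 1 + 1 = 6 ≡ 0 (mod 2).
  s_4 = 1 + 1 + 1 + 1 + 0 + 1 + 0 + 1 = 6 ≡ 0 (mod 2).
s = (1, 1, 0, 0)^T — this equals column 12 of H (binary 1100), so error is at position 12.
Correct: flip bit 12 of r = 101110110110011 to get c = 101110110111011.


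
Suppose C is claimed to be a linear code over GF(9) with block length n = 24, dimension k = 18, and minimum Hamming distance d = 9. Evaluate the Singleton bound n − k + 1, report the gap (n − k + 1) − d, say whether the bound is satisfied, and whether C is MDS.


Singleton RHS = n − k + 1 = 7, slack = -2, bound violated (no such code; not MDS).

Singleton bound: d ≤ n − k + 1.
Here n = 24, k = 18, so n − k + 1 = 7.
Given d = 9, check d ≤ 7: NO.
Slack = (n − k + 1) − d = -2.
The slack is negative: d = 9 exceeds n − k + 1 = 7 by 2, so the Singleton bound is violated and no linear [24, 18, 9]_9 code can exist. In particular it is not MDS (MDS requires d = n − k + 1 exactly).
Description: the claimed parameters are [24, 18, 9]_9; such a code would be impossible (violates the Singleton bound).


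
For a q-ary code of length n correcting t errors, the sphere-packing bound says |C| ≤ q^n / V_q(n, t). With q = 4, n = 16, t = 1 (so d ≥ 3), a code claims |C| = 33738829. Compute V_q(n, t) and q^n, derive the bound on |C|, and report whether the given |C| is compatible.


V_q(n, t) = 49, q^n = 4294967296, Hamming bound = 87652393, |C| = 33738829 ≤ bound (satisfied).

Step 1: Compute V_q(n, t) = Σ_{j=0}^1 C(n, j) (q−1)^j.
  j = 0: C(16,0)·(3)^0 = 1·1 = 1.
  j = 1: C(16,1)·(3)^1 = 16·3 = 48.
  V_q(n, t) = 1 + 48 = 49.
Step 2: q^n = 4^16 = 4294967296.
Step 3: Hamming bound ⌊q^n / V_q(n,t)⌋ = ⌊4294967296/49⌋ = 87652393.
Step 4: Compare |C| = 33738829 to 87652393: satisfied.
The claimed |C| lies below the Hamming bound.


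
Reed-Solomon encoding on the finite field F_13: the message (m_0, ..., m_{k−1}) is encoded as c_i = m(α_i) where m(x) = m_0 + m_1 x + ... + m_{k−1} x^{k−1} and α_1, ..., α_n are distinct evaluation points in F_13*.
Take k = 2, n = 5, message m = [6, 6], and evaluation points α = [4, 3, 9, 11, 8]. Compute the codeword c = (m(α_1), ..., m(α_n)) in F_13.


c = [4, 11, 8, 7, 2]

Message polynomial: m(x) = 6 + 6·x (mod 13).
For each evaluation point α_i, compute m(α_i) mod 13:
  α_1 = 4: Horner steps 6 → 4, so m(4) = 4.
  α_2 = 3: Horner steps 6 → 11, so m(3) = 11.
  α_3 = 9: Horner steps 6 → 8, so m(9) = 8.
  α_4 = 11: Horner steps 6 → 7, so m(11) = 7.
  α_5 = 8: Horner steps 6 → 2, so m(8) = 2.
Codeword c = [4, 11, 8, 7, 2] ∈ F_13^5.


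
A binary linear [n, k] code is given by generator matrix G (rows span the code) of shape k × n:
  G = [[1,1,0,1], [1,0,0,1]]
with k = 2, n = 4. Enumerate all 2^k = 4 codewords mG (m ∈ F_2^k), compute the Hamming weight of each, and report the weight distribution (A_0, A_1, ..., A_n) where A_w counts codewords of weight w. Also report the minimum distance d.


Weight distribution: A_0 = 1, A_1 = 1, A_2 = 1, A_3 = 1. Minimum distance d = 1.

Enumerate all 2^2 = 4 messages m ∈ F_2^2.
For each, compute codeword c = mG in F_2^4, then tally its weight.
  m = 00 → c = 0000, weight = 0.
  m = 10 → c = 1101, weight = 3.
  m = 01 → c = 1001, weight = 2.
  m = 11 → c = 0100, weight = 1.
Tally weights:
  weight 0: 1 codewords.
  weight 1: 1 codewords.
  weight 2: 1 codewords.
  weight 3: 1 codewords.
Minimum distance d = smallest w > 0 with A_w > 0 = 1.
Sanity: Σ A_w = 4 = 2^2 = 4 ✓.


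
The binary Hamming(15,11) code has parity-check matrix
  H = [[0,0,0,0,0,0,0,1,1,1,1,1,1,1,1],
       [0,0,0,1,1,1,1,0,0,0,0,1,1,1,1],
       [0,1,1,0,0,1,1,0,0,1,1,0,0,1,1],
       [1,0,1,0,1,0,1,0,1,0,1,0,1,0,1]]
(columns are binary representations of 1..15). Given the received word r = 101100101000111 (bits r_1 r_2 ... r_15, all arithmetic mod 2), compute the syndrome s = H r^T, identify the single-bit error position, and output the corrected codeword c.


s = (0, 1, 0, 0)^T, error position = 4, corrected codeword c = 101000101000111

Compute s = H r^T mod 2 one row at a time:
  s_1 = 0 + 1 + 0 + 0 + 0 + 1 + 1 + 1 = 4 ≡ 0 (mod 2).
  s_2 = 1 + 0 + 0 + 1 + 0 + 1 + 1 + 1 = 5 ≡ 1 (mod 2).
  s_3 = 0 + 1 + 0 + 1 + 0 + 0 + 1 + 1 = 4 ≡ 0 (mod 2).
  s_4 = 1 + 1 + 0 + 1 + 1 + 0 + 1 + 1 = 6 ≡ 0 (mod 2).
s = (0, 1, 0, 0)^T — this equals column 4 of H (binary 0100), so error is at position 4.
Correct: flip bit 4 of r = 101100101000111 to get c = 101000101000111.


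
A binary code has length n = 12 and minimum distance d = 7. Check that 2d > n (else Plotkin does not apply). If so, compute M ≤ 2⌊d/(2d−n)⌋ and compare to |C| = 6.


Plotkin bound M ≤ 6; given |C| = 6 ≤ bound (satisfied).

Check applicability: 2d = 14, n = 12.
2d − n = 2 > 0, so Plotkin applies.
Compute d/(2d−n) = 7/2 ≈ 3.5000.
⌊d/(2d−n)⌋ = 3.
Plotkin bound: M ≤ 2·3 = 6.
Given |C| = 6, check: satisfied.
This |C| is at the Plotkin bound.


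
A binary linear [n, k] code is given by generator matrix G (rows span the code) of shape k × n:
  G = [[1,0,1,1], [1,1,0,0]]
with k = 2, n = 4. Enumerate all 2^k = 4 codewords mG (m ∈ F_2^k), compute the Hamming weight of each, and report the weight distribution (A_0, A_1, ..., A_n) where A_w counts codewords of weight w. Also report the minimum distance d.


Weight distribution: A_0 = 1, A_2 = 1, A_3 = 2. Minimum distance d = 2.

Enumerate all 2^2 = 4 messages m ∈ F_2^2.
For each, compute codeword c = mG in F_2^4, then tally its weight.
  m = 00 → c = 0000, weight = 0.
  m = 10 → c = 1011, weight = 3.
  m = 01 → c = 1100, weight = 2.
  m = 11 → c = 0111, weight = 3.
Tally weights:
  weight 0: 1 codewords.
  weight 2: 1 codewords.
  weight 3: 2 codewords.
Minimum distance d = smallest w > 0 with A_w > 0 = 2.
Sanity: Σ A_w = 4 = 2^2 = 4 ✓.


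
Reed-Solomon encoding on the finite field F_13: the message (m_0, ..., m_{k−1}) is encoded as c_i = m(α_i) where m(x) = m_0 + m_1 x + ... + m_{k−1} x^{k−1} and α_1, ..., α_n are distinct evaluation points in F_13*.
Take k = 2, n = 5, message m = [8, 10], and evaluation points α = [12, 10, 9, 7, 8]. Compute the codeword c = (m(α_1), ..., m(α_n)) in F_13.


c = [11, 4, 7, 0, 10]

Message polynomial: m(x) = 8 + 10·x (mod 13).
For each evaluation point α_i, compute m(α_i) mod 13:
  α_1 = 12: Horner steps 10 → 11, so m(12) = 11.
  α_2 = 10: Horner steps 10 → 4, so m(10) = 4.
  α_3 = 9: Horner steps 10 → 7, so m(9) = 7.
  α_4 = 7: Horner steps 10 → 0, so m(7) = 0.
  α_5 = 8: Horner steps 10 → 10, so m(8) = 10.
Codeword c = [11, 4, 7, 0, 10] ∈ F_13^5.


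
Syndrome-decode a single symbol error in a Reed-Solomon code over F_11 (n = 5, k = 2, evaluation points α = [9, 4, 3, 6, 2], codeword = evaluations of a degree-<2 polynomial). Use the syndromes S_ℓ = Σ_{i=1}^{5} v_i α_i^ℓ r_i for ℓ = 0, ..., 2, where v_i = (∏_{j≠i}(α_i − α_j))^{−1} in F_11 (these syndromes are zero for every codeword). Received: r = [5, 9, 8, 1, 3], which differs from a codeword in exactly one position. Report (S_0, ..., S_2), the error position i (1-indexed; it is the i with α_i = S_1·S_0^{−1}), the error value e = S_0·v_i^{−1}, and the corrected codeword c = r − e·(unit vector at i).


S = (2, 8, 10), error at position 2, error magnitude e = 7, c = [5, 2, 8, 1, 3].

Step 1: column multipliers v_i = (∏_{j≠i}(α_i − α_j))^{−1} mod 11.
  i = 1 (α = 9): (9−4)(9−3)(9−6)(9−2) = 5·6·3·7 = 630 ≡ 3, so v_1 = 3^{−1} = 4 (mod 11).
  i = 2 (α = 4): (4−9)(4−3)(4−6)(4−2) = (−5)·1·(−2)·2 = 20 ≡ 9, so v_2 = 9^{−1} = 5 (mod 11).
  i = 3 (α = 3): (3−9)(3−4)(3−6)(3−2) = (−6)·(−1)·(−3)·1 = −18 ≡ 4, so v_3 = 4^{−1} = 3 (mod 11).
  i = 4 (α = 6): (6−9)(6−4)(6−3)(6−2) = (−3)·2·3·4 = −72 ≡ 5, so v_4 = 5^{−1} = 9 (mod 11).
  i = 5 (α = 2): (2−9)(2−4)(2−3)(2−6) = (−7)·(−2)·(−1)·(−4) = 56 ≡ 1, so v_5 = 1^{−1} = 1 (mod 11).
  v = [4, 5, 3, 9, 1].
Step 2: syndromes of r = [5, 9, 8, 1, 3] (all sums mod 11).
  S_0 = Σ v_i r_i = 4·5 + 5·9 + 3·8 + 9·1 + 1·3 = 101 ≡ 2.
  S_1 = Σ v_i α_i r_i = 4·9·5 + 5·4·9 + 3·3·8 + 9·6·1 + 1·2·3 = 492 ≡ 8.
  α_i^2 mod 11 = [4, 5, 9, 3, 4].
  S_2 = Σ v_i α_i^2 r_i = 4·4·5 + 5·5·9 + 3·9·8 + 9·3·1 + 1·4·3 = 560 ≡ 10.
  S = (2, 8, 10) ≠ 0, so r is not a codeword (an error is present).
Step 3: locate the error. For a single error e at position i, S_ℓ = v_i·e·α_i^ℓ, so α_err = S_1/S_0.
  S_0^{−1} = 2^{−1} = 6 (mod 11), so α_err = 8·6 = 48 ≡ 4 = α_2. Error position i = 2.
  Consistency check: S_2/S_1 = 10·7 = 70 ≡ 4 = α_err ✓ (single-error assumption holds).
Step 4: error magnitude e = S_0/v_2 = S_0·∏_{j≠2}(α_2 − α_j) = 2·9 = 18 ≡ 7 (mod 11).
Step 5: correct position 2: c_2 = r_2 − e = 9 − 7 ≡ 2 (mod 11). Hence c = [5, 2, 8, 1, 3].
  Check: interpolating c through the α_i gives m(x) = 4 + 5·x (degree < 2) with m(α_i) = c_i for every i, so c is indeed a codeword.


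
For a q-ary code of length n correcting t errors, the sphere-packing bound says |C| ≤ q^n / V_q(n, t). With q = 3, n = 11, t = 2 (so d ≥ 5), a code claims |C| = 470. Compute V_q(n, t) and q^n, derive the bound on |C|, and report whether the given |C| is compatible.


V_q(n, t) = 243, q^n = 177147, Hamming bound = 729, |C| = 470 ≤ bound (satisfied).

Step 1: Compute V_q(n, t) = Σ_{j=0}^2 C(n, j) (q−1)^j.
  j = 0: C(11,0)·(2)^0 = 1·1 = 1.
  j = 1: C(11,1)·(2)^1 = 11·2 = 22.
  j = 2: C(11,2)·(2)^2 = 55·4 = 220.
  V_q(n, t) = 1 + 22 + 220 = 243.
Step 2: q^n = 3^11 = 177147.
Step 3: Hamming bound ⌊q^n / V_q(n,t)⌋ = ⌊177147/243⌋ = 729.
Step 4: Compare |C| = 470 to 729: satisfied.
The claimed |C| lies below the Hamming bound.


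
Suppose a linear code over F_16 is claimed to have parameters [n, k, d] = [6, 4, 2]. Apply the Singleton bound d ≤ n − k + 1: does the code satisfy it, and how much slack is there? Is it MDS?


Singleton RHS = n − k + 1 = 3, slack = 1, bound satisfied, not MDS.

Singleton bound: d ≤ n − k + 1.
Here n = 6, k = 4, so n − k + 1 = 3.
Given d = 2, check d ≤ 3: YES.
Slack = (n − k + 1) − d = 1.
The code is NOT MDS (slack = 1 > 0).
Description: the claimed parameters are [6, 4, 2]_16; such a code would be non-MDS.


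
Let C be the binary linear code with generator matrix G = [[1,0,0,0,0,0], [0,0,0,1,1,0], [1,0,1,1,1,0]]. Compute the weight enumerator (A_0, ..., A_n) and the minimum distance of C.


Weight distribution: A_0 = 1, A_1 = 2, A_2 = 2, A_3 = 2, A_4 = 1. Minimum distance d = 1.

Enumerate all 2^3 = 8 messages m ∈ F_2^3.
For each, compute codeword c = mG in F_2^6, then tally its weight.
  m = 000 → c = 000000, weight = 0.
  m = 100 → c = 100000, weight = 1.
  m = 010 → c = 000110, weight = 2.
  m = 110 → c = 100110, weight = 3.
  m = 001 → c = 101110, weight = 4.
  m = 101 → c = 001110, weight = 3.
  m = 011 → c = 101000, weight = 2.
  m = 111 → c = 001000, weight = 1.
Tally weights:
  weight 0: 1 codewords.
  weight 1: 2 codewords.
  weight 2: 2 codewords.
  weight 3: 2 codewords.
  weight 4: 1 codewords.
Minimum distance d = smallest w > 0 with A_w > 0 = 1.
Sanity: Σ A_w = 8 = 2^3 = 8 ✓.
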